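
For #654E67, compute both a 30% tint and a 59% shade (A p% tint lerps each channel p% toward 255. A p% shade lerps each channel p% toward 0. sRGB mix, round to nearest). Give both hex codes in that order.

#938395, #29202A

#654E67 is rgb(101, 78, 103).
30% tint:
  R: 101 + 46.2 = 147.2 → 147
  G: 78 + 0.3×(255−78) = 78 + 53.1 = 131.1 → 131
  B: 103 + 0.3×(255−103) = 103 + 45.6 = 148.6 → 149
  → #938395
59% shade:
  R: 101 + 0.59×(0−101) = 101 − 59.59 = 41.41 → 41
  G: 78 + 0.59×(0−78) = 78 − 46.02 = 31.98 → 32
  B: 103 − 60.77 = 42.23 → 42
  → #29202A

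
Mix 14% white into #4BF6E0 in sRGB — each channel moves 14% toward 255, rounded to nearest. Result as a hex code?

#4BF6E0 is rgb(75, 246, 224).
A 14% tint moves each channel 14% toward 255:
  R: 75 + 0.14×(255−75) = 75 + 25.2 = 100.2 → 100
  G: 246 + 0.14×(255−246) = 246 + 1.26 = 247.26 → 247
  B: 224 + 4.34 = 228.34 → 228
rgb(100, 247, 228) = #64F7E4.

#64F7E4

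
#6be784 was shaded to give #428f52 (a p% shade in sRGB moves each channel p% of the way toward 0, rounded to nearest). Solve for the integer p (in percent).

38%

#6be784 is rgb(107, 231, 132); #428f52 is rgb(66, 143, 82).
On the G channel (widest range): 143 ≈ 231 + (p/100)(0 − 231), so p ≈ 100×(143 − 231)/(0 − 231) = -8800/-231 = 38.10.
p = 38 reproduces all three channels after rounding.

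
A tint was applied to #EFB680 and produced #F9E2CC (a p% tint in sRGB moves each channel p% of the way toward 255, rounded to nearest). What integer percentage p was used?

60%

#EFB680 is rgb(239, 182, 128); #F9E2CC is rgb(249, 226, 204).
On the B channel (widest range): 204 ≈ 128 + (p/100)(255 − 128), so p ≈ 100×(204 − 128)/(255 − 128) = 7600/127 = 59.84.
p = 60 reproduces all three channels after rounding.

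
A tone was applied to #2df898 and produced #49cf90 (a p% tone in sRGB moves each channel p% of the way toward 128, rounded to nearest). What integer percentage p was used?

34%

#2df898 is rgb(45, 248, 152); #49cf90 is rgb(73, 207, 144).
On the G channel (widest range): 207 ≈ 248 + (p/100)(128 − 248), so p ≈ 100×(207 − 248)/(128 − 248) = -4100/-120 = 34.17.
p = 34 reproduces all three channels after rounding.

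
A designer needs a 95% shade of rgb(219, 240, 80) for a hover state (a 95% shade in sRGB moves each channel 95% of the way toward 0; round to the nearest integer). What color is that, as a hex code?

#0B0C04

Per channel, c → c + 0.95(0 − c):
  R: 219 − 208.05 = 10.95 → 11
  G: 240 + 0.95×(0−240) = 240 − 228 = 12 → 12
  B: 80 + 0.95×(0−80) = 80 − 76 = 4 → 4
rgb(11, 12, 4) = #0B0C04.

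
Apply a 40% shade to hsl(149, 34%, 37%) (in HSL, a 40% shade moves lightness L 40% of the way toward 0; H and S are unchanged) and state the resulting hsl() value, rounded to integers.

L moves 40% from 37 toward 0: 37 − 14.8 = 22.2 → 22.
H and S are unchanged.

hsl(149, 34%, 22%)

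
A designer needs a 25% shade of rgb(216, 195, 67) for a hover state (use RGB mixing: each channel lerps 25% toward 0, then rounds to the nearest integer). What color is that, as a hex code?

#A29232

Per channel, c → c + 0.25(0 − c):
  R: 216 + 0.25×(0−216) = 216 − 54 = 162 → 162
  G: 195 + 0.25×(0−195) = 195 − 48.75 = 146.25 → 146
  B: 67 + 0.25×(0−67) = 67 − 16.75 = 50.25 → 50
rgb(162, 146, 50) = #A29232.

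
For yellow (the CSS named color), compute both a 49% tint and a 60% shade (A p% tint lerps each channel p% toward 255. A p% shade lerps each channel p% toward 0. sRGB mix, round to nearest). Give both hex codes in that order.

CSS yellow is rgb(255, 255, 0).
49% tint:
  R: 255 + 0.49×(255−255) = 255 + 0 = 255 → 255
  G: 255 + 0 = 255 → 255
  B: 0 + 0.49×(255−0) = 0 + 124.95 = 124.95 → 125
  → #ffff7d
60% shade:
  R: 255 − 153 = 102 → 102
  G: 255 + 0.6×(0−255) = 255 − 153 = 102 → 102
  B: 0 + 0.6×(0−0) = 0 + 0 = 0 → 0
  → #666600

#ffff7d, #666600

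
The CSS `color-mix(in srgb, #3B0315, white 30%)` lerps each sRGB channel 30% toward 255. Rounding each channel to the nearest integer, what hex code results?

#764F5B

#3B0315 is rgb(59, 3, 21).
Lerp each channel 30% toward 255:
  R: 59 + 0.3×(255−59) = 59 + 58.8 = 117.8 → 118
  G: 3 + 75.6 = 78.6 → 79
  B: 21 + 70.2 = 91.2 → 91
rgb(118, 79, 91) = #764F5B.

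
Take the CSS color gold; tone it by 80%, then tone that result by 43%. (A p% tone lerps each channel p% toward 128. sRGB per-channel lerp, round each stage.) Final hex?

CSS gold is rgb(255, 215, 0).
An 80% tone moves each channel 80% toward 128:
  R: 255 − 101.6 = 153.4 → 153
  G: 215 + 0.8×(128−215) = 215 − 69.6 = 145.4 → 145
  B: 0 + 102.4 = 102.4 → 102
After the tone: rgb(153, 145, 102) = #999166.
Per channel, c → c + 0.43(128 − c):
  R: 153 − 10.75 = 142.25 → 142
  G: 145 + 0.43×(128−145) = 145 − 7.31 = 137.69 → 138
  B: 102 + 11.18 = 113.18 → 113
rgb(142, 138, 113) = #8E8A71.

#8E8A71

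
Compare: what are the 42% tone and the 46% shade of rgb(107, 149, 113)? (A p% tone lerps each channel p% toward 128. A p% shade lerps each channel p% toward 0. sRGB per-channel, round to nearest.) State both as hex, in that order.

42% tone:
  R: 107 + 0.42×(128−107) = 107 + 8.82 = 115.82 → 116
  G: 149 − 8.82 = 140.18 → 140
  B: 113 + 6.3 = 119.3 → 119
  → #748C77
46% shade:
  R: 107 + 0.46×(0−107) = 107 − 49.22 = 57.78 → 58
  G: 149 + 0.46×(0−149) = 149 − 68.54 = 80.46 → 80
  B: 113 + 0.46×(0−113) = 113 − 51.98 = 61.02 → 61
  → #3A503D

#748C77, #3A503D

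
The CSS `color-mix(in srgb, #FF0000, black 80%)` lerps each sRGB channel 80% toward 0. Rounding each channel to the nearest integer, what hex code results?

#330000

#FF0000 is rgb(255, 0, 0).
Lerp each channel 80% toward 0:
  R: 255 + 0.8×(0−255) = 255 − 204 = 51 → 51
  G: 0 + 0 = 0 → 0
  B: 0 + 0 = 0 → 0
rgb(51, 0, 0) = #330000.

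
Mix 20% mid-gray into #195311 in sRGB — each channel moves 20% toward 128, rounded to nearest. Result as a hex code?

#195311 is rgb(25, 83, 17).
A 20% tone moves each channel 20% toward 128:
  R: 25 + 0.2×(128−25) = 25 + 20.6 = 45.6 → 46
  G: 83 + 9 = 92 → 92
  B: 17 + 22.2 = 39.2 → 39
rgb(46, 92, 39) = #2e5c27.

#2e5c27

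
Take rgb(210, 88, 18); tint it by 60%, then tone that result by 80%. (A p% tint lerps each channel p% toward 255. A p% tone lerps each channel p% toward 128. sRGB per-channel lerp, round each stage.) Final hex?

#968c86

Per channel, c → c + 0.6(255 − c):
  R: 210 + 0.6×(255−210) = 210 + 27 = 237 → 237
  G: 88 + 0.6×(255−88) = 88 + 100.2 = 188.2 → 188
  B: 18 + 0.6×(255−18) = 18 + 142.2 = 160.2 → 160
After the tint: rgb(237, 188, 160) = #edbca0.
Per channel, c → c + 0.8(128 − c):
  R: 237 − 87.2 = 149.8 → 150
  G: 188 + 0.8×(128−188) = 188 − 48 = 140 → 140
  B: 160 − 25.6 = 134.4 → 134
rgb(150, 140, 134) = #968c86.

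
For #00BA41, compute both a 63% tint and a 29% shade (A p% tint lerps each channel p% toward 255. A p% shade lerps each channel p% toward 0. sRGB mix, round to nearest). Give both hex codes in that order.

#00BA41 is rgb(0, 186, 65).
63% tint:
  R: 0 + 160.65 = 160.65 → 161
  G: 186 + 0.63×(255−186) = 186 + 43.47 = 229.47 → 229
  B: 65 + 119.7 = 184.7 → 185
  → #A1E5B9
29% shade:
  R: 0 + 0.29×(0−0) = 0 + 0 = 0 → 0
  G: 186 + 0.29×(0−186) = 186 − 53.94 = 132.06 → 132
  B: 65 + 0.29×(0−65) = 65 − 18.85 = 46.15 → 46
  → #00842E

#A1E5B9, #00842E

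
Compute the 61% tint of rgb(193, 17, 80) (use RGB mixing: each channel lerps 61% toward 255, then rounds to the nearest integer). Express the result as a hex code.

#e7a2bb

Per channel, c → c + 0.61(255 − c):
  R: 193 + 0.61×(255−193) = 193 + 37.82 = 230.82 → 231
  G: 17 + 145.18 = 162.18 → 162
  B: 80 + 0.61×(255−80) = 80 + 106.75 = 186.75 → 187
rgb(231, 162, 187) = #e7a2bb.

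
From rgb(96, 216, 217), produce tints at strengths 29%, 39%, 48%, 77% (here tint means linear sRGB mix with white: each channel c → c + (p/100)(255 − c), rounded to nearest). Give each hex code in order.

29%: (96 + 46.11 = 142.11→142, 216 + 11.31 = 227.31→227, 217 + 11.02 = 228.02→228) → #8EE3E4
39%: (96 + 62.01 = 158.01→158, 216 + 15.21 = 231.21→231, 217 + 14.82 = 231.82→232) → #9EE7E8
48%: (96 + 76.32 = 172.32→172, 216 + 18.72 = 234.72→235, 217 + 18.24 = 235.24→235) → #ACEBEB
77%: (96 + 122.43 = 218.43→218, 216 + 30.03 = 246.03→246, 217 + 29.26 = 246.26→246) → #DAF6F6

#8EE3E4, #9EE7E8, #ACEBEB, #DAF6F6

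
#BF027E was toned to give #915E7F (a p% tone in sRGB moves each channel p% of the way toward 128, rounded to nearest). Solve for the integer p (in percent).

73%

#BF027E is rgb(191, 2, 126); #915E7F is rgb(145, 94, 127).
On the G channel (widest range): 94 ≈ 2 + (p/100)(128 − 2), so p ≈ 100×(94 − 2)/(128 − 2) = 9200/126 = 73.02.
p = 73 reproduces all three channels after rounding.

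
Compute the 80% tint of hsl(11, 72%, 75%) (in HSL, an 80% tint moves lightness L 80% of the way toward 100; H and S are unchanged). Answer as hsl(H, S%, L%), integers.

L moves 80% from 75 toward 100: 75 + 20 = 95 → 95.
H and S are unchanged.

hsl(11, 72%, 95%)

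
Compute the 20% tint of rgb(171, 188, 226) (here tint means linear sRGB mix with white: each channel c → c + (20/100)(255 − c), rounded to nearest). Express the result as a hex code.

A 20% tint moves each channel 20% toward 255:
  R: 171 + 0.2×(255−171) = 171 + 16.8 = 187.8 → 188
  G: 188 + 0.2×(255−188) = 188 + 13.4 = 201.4 → 201
  B: 226 + 5.8 = 231.8 → 232
rgb(188, 201, 232) = #BCC9E8.

#BCC9E8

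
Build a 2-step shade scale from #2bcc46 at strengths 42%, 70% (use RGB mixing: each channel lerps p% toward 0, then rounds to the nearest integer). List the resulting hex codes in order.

#197629, #0d3d15

#2bcc46 is rgb(43, 204, 70).
42%: (43 − 18.06 = 24.94→25, 204 − 85.68 = 118.32→118, 70 − 29.4 = 40.6→41) → #197629
70%: (43 − 30.1 = 12.9→13, 204 − 142.8 = 61.2→61, 70 − 49 = 21→21) → #0d3d15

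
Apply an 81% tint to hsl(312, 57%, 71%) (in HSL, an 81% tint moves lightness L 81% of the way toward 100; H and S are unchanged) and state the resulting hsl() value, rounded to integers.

L moves 81% from 71 toward 100: 71 + 23.49 = 94.49 → 94.
H and S are unchanged.

hsl(312, 57%, 94%)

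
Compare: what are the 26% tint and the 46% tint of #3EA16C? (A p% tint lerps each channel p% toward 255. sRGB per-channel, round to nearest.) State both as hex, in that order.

#70B992, #97CCB0

#3EA16C is rgb(62, 161, 108).
26% tint:
  R: 62 + 0.26×(255−62) = 62 + 50.18 = 112.18 → 112
  G: 161 + 0.26×(255−161) = 161 + 24.44 = 185.44 → 185
  B: 108 + 0.26×(255−108) = 108 + 38.22 = 146.22 → 146
  → #70B992
46% tint:
  R: 62 + 0.46×(255−62) = 62 + 88.78 = 150.78 → 151
  G: 161 + 0.46×(255−161) = 161 + 43.24 = 204.24 → 204
  B: 108 + 0.46×(255−108) = 108 + 67.62 = 175.62 → 176
  → #97CCB0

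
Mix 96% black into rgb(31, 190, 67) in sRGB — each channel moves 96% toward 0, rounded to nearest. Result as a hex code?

#010803

Lerp each channel 96% toward 0:
  R: 31 − 29.76 = 1.24 → 1
  G: 190 − 182.4 = 7.6 → 8
  B: 67 + 0.96×(0−67) = 67 − 64.32 = 2.68 → 3
rgb(1, 8, 3) = #010803.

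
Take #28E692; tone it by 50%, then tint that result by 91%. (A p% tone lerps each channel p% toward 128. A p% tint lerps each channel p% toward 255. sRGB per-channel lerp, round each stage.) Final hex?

#F0F8F4

#28E692 is rgb(40, 230, 146).
Per channel, c → c + 0.5(128 − c):
  R: 40 + 44 = 84 → 84
  G: 230 + 0.5×(128−230) = 230 − 51 = 179 → 179
  B: 146 + 0.5×(128−146) = 146 − 9 = 137 → 137
After the tone: rgb(84, 179, 137) = #54B389.
A 91% tint moves each channel 91% toward 255:
  R: 84 + 0.91×(255−84) = 84 + 155.61 = 239.61 → 240
  G: 179 + 0.91×(255−179) = 179 + 69.16 = 248.16 → 248
  B: 137 + 107.38 = 244.38 → 244
rgb(240, 248, 244) = #F0F8F4.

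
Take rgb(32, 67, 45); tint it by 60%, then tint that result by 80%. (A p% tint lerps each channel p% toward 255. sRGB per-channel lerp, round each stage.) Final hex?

#edf0ee

A 60% tint moves each channel 60% toward 255:
  R: 32 + 133.8 = 165.8 → 166
  G: 67 + 112.8 = 179.8 → 180
  B: 45 + 0.6×(255−45) = 45 + 126 = 171 → 171
After the tint: rgb(166, 180, 171) = #a6b4ab.
Lerp each channel 80% toward 255:
  R: 166 + 71.2 = 237.2 → 237
  G: 180 + 0.8×(255−180) = 180 + 60 = 240 → 240
  B: 171 + 0.8×(255−171) = 171 + 67.2 = 238.2 → 238
rgb(237, 240, 238) = #edf0ee.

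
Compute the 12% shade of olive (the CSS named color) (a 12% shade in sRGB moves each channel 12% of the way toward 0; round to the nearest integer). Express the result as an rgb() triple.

rgb(113, 113, 0)

CSS olive is rgb(128, 128, 0).
Per channel, c → c + 0.12(0 − c):
  R: 128 + 0.12×(0−128) = 128 − 15.36 = 112.64 → 113
  G: 128 + 0.12×(0−128) = 128 − 15.36 = 112.64 → 113
  B: 0 + 0.12×(0−0) = 0 + 0 = 0 → 0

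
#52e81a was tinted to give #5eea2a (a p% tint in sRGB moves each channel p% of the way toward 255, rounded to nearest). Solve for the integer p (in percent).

#52e81a is rgb(82, 232, 26); #5eea2a is rgb(94, 234, 42).
On the B channel (widest range): 42 ≈ 26 + (p/100)(255 − 26), so p ≈ 100×(42 − 26)/(255 − 26) = 1600/229 = 6.99.
p = 7 reproduces all three channels after rounding.

7%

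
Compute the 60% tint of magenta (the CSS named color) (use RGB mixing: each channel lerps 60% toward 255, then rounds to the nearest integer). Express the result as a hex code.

CSS magenta is rgb(255, 0, 255).
Per channel, c → c + 0.6(255 − c):
  R: 255 + 0 = 255 → 255
  G: 0 + 0.6×(255−0) = 0 + 153 = 153 → 153
  B: 255 + 0 = 255 → 255
rgb(255, 153, 255) = #FF99FF.

#FF99FF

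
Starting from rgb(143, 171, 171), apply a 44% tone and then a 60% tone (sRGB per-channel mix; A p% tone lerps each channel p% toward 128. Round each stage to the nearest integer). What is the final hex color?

A 44% tone moves each channel 44% toward 128:
  R: 143 + 0.44×(128−143) = 143 − 6.6 = 136.4 → 136
  G: 171 + 0.44×(128−171) = 171 − 18.92 = 152.08 → 152
  B: 171 + 0.44×(128−171) = 171 − 18.92 = 152.08 → 152
After the tone: rgb(136, 152, 152) = #889898.
A 60% tone moves each channel 60% toward 128:
  R: 136 − 4.8 = 131.2 → 131
  G: 152 + 0.6×(128−152) = 152 − 14.4 = 137.6 → 138
  B: 152 + 0.6×(128−152) = 152 − 14.4 = 137.6 → 138
rgb(131, 138, 138) = #838a8a.

#838a8a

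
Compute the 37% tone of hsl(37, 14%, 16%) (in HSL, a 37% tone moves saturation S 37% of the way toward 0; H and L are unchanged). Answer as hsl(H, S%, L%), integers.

hsl(37, 9%, 16%)

S moves 37% from 14 toward 0: 14 − 5.18 = 8.82 → 9.
H and L are unchanged.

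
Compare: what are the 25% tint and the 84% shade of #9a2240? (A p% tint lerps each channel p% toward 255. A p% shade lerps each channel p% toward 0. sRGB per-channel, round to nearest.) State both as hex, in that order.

#9a2240 is rgb(154, 34, 64).
25% tint:
  R: 154 + 0.25×(255−154) = 154 + 25.25 = 179.25 → 179
  G: 34 + 0.25×(255−34) = 34 + 55.25 = 89.25 → 89
  B: 64 + 47.75 = 111.75 → 112
  → #b35970
84% shade:
  R: 154 − 129.36 = 24.64 → 25
  G: 34 − 28.56 = 5.44 → 5
  B: 64 − 53.76 = 10.24 → 10
  → #19050a

#b35970, #19050a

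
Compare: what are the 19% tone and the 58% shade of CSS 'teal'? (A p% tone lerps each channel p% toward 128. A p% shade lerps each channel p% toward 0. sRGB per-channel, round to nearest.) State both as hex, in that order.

CSS teal is rgb(0, 128, 128).
19% tone:
  R: 0 + 0.19×(128−0) = 0 + 24.32 = 24.32 → 24
  G: 128 + 0.19×(128−128) = 128 + 0 = 128 → 128
  B: 128 + 0.19×(128−128) = 128 + 0 = 128 → 128
  → #188080
58% shade:
  R: 0 + 0 = 0 → 0
  G: 128 − 74.24 = 53.76 → 54
  B: 128 − 74.24 = 53.76 → 54
  → #003636

#188080, #003636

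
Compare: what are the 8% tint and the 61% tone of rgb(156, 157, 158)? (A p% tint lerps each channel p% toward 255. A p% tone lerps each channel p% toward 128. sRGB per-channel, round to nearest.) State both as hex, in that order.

8% tint:
  R: 156 + 7.92 = 163.92 → 164
  G: 157 + 0.08×(255−157) = 157 + 7.84 = 164.84 → 165
  B: 158 + 0.08×(255−158) = 158 + 7.76 = 165.76 → 166
  → #a4a5a6
61% tone:
  R: 156 + 0.61×(128−156) = 156 − 17.08 = 138.92 → 139
  G: 157 + 0.61×(128−157) = 157 − 17.69 = 139.31 → 139
  B: 158 − 18.3 = 139.7 → 140
  → #8b8b8c

#a4a5a6, #8b8b8c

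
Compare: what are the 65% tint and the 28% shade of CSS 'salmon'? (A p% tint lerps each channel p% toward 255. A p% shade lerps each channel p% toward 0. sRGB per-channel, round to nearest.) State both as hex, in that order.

#fdd3ce, #b45c52

CSS salmon is rgb(250, 128, 114).
65% tint:
  R: 250 + 0.65×(255−250) = 250 + 3.25 = 253.25 → 253
  G: 128 + 0.65×(255−128) = 128 + 82.55 = 210.55 → 211
  B: 114 + 0.65×(255−114) = 114 + 91.65 = 205.65 → 206
  → #fdd3ce
28% shade:
  R: 250 + 0.28×(0−250) = 250 − 70 = 180 → 180
  G: 128 − 35.84 = 92.16 → 92
  B: 114 + 0.28×(0−114) = 114 − 31.92 = 82.08 → 82
  → #b45c52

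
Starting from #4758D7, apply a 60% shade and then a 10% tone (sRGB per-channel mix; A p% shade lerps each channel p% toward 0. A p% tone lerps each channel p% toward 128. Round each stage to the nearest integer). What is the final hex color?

#262C5A

#4758D7 is rgb(71, 88, 215).
A 60% shade moves each channel 60% toward 0:
  R: 71 + 0.6×(0−71) = 71 − 42.6 = 28.4 → 28
  G: 88 − 52.8 = 35.2 → 35
  B: 215 − 129 = 86 → 86
After the shade: rgb(28, 35, 86) = #1C2356.
Per channel, c → c + 0.1(128 − c):
  R: 28 + 10 = 38 → 38
  G: 35 + 9.3 = 44.3 → 44
  B: 86 + 4.2 = 90.2 → 90
rgb(38, 44, 90) = #262C5A.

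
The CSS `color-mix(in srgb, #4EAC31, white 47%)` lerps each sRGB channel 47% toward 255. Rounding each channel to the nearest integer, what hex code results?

#4EAC31 is rgb(78, 172, 49).
Per channel, c → c + 0.47(255 − c):
  R: 78 + 83.19 = 161.19 → 161
  G: 172 + 0.47×(255−172) = 172 + 39.01 = 211.01 → 211
  B: 49 + 96.82 = 145.82 → 146
rgb(161, 211, 146) = #A1D392.

#A1D392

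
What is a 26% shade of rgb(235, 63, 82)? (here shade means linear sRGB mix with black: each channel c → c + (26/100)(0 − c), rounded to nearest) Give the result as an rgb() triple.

rgb(174, 47, 61)

Lerp each channel 26% toward 0:
  R: 235 + 0.26×(0−235) = 235 − 61.1 = 173.9 → 174
  G: 63 + 0.26×(0−63) = 63 − 16.38 = 46.62 → 47
  B: 82 − 21.32 = 60.68 → 61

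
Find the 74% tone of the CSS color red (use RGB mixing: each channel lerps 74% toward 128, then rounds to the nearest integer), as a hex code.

CSS red is rgb(255, 0, 0).
A 74% tone moves each channel 74% toward 128:
  R: 255 + 0.74×(128−255) = 255 − 93.98 = 161.02 → 161
  G: 0 + 0.74×(128−0) = 0 + 94.72 = 94.72 → 95
  B: 0 + 94.72 = 94.72 → 95
rgb(161, 95, 95) = #A15F5F.

#A15F5F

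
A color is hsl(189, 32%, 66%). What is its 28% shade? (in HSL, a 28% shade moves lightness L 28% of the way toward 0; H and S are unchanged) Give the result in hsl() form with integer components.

hsl(189, 32%, 48%)

L moves 28% from 66 toward 0: 66 − 18.48 = 47.52 → 48.
H and S are unchanged.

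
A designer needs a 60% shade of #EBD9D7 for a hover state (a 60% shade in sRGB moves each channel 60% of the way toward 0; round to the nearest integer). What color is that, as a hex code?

#5E5756

#EBD9D7 is rgb(235, 217, 215).
Per channel, c → c + 0.6(0 − c):
  R: 235 − 141 = 94 → 94
  G: 217 − 130.2 = 86.8 → 87
  B: 215 − 129 = 86 → 86
rgb(94, 87, 86) = #5E5756.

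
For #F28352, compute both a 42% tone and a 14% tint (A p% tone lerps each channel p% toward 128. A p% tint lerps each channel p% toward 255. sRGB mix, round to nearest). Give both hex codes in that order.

#C28265, #F4946A

#F28352 is rgb(242, 131, 82).
42% tone:
  R: 242 − 47.88 = 194.12 → 194
  G: 131 − 1.26 = 129.74 → 130
  B: 82 + 19.32 = 101.32 → 101
  → #C28265
14% tint:
  R: 242 + 0.14×(255−242) = 242 + 1.82 = 243.82 → 244
  G: 131 + 0.14×(255−131) = 131 + 17.36 = 148.36 → 148
  B: 82 + 0.14×(255−82) = 82 + 24.22 = 106.22 → 106
  → #F4946A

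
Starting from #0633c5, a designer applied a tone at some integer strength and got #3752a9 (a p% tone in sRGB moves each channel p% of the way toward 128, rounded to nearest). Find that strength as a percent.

#0633c5 is rgb(6, 51, 197); #3752a9 is rgb(55, 82, 169).
On the R channel (widest range): 55 ≈ 6 + (p/100)(128 − 6), so p ≈ 100×(55 − 6)/(128 − 6) = 4900/122 = 40.16.
p = 40 reproduces all three channels after rounding.

40%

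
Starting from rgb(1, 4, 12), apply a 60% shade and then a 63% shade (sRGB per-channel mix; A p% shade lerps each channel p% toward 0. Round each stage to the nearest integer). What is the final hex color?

#000102

Lerp each channel 60% toward 0:
  R: 1 + 0.6×(0−1) = 1 − 0.6 = 0.4 → 0
  G: 4 + 0.6×(0−4) = 4 − 2.4 = 1.6 → 2
  B: 12 + 0.6×(0−12) = 12 − 7.2 = 4.8 → 5
After the shade: rgb(0, 2, 5) = #000205.
Lerp each channel 63% toward 0:
  R: 0 + 0 = 0 → 0
  G: 2 − 1.26 = 0.74 → 1
  B: 5 + 0.63×(0−5) = 5 − 3.15 = 1.85 → 2
rgb(0, 1, 2) = #000102.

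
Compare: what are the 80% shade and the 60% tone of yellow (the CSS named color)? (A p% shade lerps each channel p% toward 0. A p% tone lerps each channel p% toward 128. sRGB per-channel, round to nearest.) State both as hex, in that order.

#333300, #B3B34D

CSS yellow is rgb(255, 255, 0).
80% shade:
  R: 255 − 204 = 51 → 51
  G: 255 − 204 = 51 → 51
  B: 0 + 0.8×(0−0) = 0 + 0 = 0 → 0
  → #333300
60% tone:
  R: 255 + 0.6×(128−255) = 255 − 76.2 = 178.8 → 179
  G: 255 + 0.6×(128−255) = 255 − 76.2 = 178.8 → 179
  B: 0 + 0.6×(128−0) = 0 + 76.8 = 76.8 → 77
  → #B3B34D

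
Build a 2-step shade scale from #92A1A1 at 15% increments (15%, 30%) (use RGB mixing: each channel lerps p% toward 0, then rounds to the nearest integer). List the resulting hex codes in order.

#7C8989, #667171

#92A1A1 is rgb(146, 161, 161).
15%: (146 − 21.9 = 124.1→124, 161 − 24.15 = 136.85→137, 161 − 24.15 = 136.85→137) → #7C8989
30%: (146 − 43.8 = 102.2→102, 161 − 48.3 = 112.7→113, 161 − 48.3 = 112.7→113) → #667171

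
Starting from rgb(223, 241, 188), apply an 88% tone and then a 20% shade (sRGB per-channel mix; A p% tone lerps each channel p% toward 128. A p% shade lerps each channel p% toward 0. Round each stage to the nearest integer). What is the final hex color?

#6F726C

An 88% tone moves each channel 88% toward 128:
  R: 223 + 0.88×(128−223) = 223 − 83.6 = 139.4 → 139
  G: 241 + 0.88×(128−241) = 241 − 99.44 = 141.56 → 142
  B: 188 + 0.88×(128−188) = 188 − 52.8 = 135.2 → 135
After the tone: rgb(139, 142, 135) = #8B8E87.
Lerp each channel 20% toward 0:
  R: 139 − 27.8 = 111.2 → 111
  G: 142 − 28.4 = 113.6 → 114
  B: 135 + 0.2×(0−135) = 135 − 27 = 108 → 108
rgb(111, 114, 108) = #6F726C.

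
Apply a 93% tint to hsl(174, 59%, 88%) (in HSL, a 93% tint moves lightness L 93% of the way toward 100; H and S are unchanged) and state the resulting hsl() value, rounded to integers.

L moves 93% from 88 toward 100: 88 + 11.16 = 99.16 → 99.
H and S are unchanged.

hsl(174, 59%, 99%)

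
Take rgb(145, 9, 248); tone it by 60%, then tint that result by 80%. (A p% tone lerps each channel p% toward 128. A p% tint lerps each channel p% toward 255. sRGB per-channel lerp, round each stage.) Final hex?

#E7DCEF

Per channel, c → c + 0.6(128 − c):
  R: 145 − 10.2 = 134.8 → 135
  G: 9 + 71.4 = 80.4 → 80
  B: 248 + 0.6×(128−248) = 248 − 72 = 176 → 176
After the tone: rgb(135, 80, 176) = #8750B0.
Per channel, c → c + 0.8(255 − c):
  R: 135 + 96 = 231 → 231
  G: 80 + 0.8×(255−80) = 80 + 140 = 220 → 220
  B: 176 + 63.2 = 239.2 → 239
rgb(231, 220, 239) = #E7DCEF.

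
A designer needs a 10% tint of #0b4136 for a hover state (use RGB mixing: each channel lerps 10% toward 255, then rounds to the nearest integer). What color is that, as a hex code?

#23544a

#0b4136 is rgb(11, 65, 54).
Lerp each channel 10% toward 255:
  R: 11 + 0.1×(255−11) = 11 + 24.4 = 35.4 → 35
  G: 65 + 19 = 84 → 84
  B: 54 + 0.1×(255−54) = 54 + 20.1 = 74.1 → 74
rgb(35, 84, 74) = #23544a.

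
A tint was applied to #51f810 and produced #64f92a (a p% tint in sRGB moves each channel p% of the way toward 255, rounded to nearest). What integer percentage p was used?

11%

#51f810 is rgb(81, 248, 16); #64f92a is rgb(100, 249, 42).
On the B channel (widest range): 42 ≈ 16 + (p/100)(255 − 16), so p ≈ 100×(42 − 16)/(255 − 16) = 2600/239 = 10.88.
p = 11 reproduces all three channels after rounding.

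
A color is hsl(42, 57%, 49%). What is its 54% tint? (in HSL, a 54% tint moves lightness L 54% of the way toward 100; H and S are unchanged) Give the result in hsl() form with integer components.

L moves 54% from 49 toward 100: 49 + 27.54 = 76.54 → 77.
H and S are unchanged.

hsl(42, 57%, 77%)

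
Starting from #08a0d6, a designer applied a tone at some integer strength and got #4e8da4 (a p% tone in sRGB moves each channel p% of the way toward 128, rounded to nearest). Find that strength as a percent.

#08a0d6 is rgb(8, 160, 214); #4e8da4 is rgb(78, 141, 164).
On the R channel (widest range): 78 ≈ 8 + (p/100)(128 − 8), so p ≈ 100×(78 − 8)/(128 − 8) = 7000/120 = 58.33.
p = 58 reproduces all three channels after rounding.

58%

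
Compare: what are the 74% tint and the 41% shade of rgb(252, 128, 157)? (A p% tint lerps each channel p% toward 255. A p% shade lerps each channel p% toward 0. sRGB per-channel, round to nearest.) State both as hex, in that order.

74% tint:
  R: 252 + 2.22 = 254.22 → 254
  G: 128 + 0.74×(255−128) = 128 + 93.98 = 221.98 → 222
  B: 157 + 0.74×(255−157) = 157 + 72.52 = 229.52 → 230
  → #fedee6
41% shade:
  R: 252 − 103.32 = 148.68 → 149
  G: 128 − 52.48 = 75.52 → 76
  B: 157 + 0.41×(0−157) = 157 − 64.37 = 92.63 → 93
  → #954c5d

#fedee6, #954c5d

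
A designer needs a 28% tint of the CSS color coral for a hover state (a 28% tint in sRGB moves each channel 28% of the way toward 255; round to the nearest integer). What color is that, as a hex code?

#ffa381

CSS coral is rgb(255, 127, 80).
Lerp each channel 28% toward 255:
  R: 255 + 0 = 255 → 255
  G: 127 + 0.28×(255−127) = 127 + 35.84 = 162.84 → 163
  B: 80 + 49 = 129 → 129
rgb(255, 163, 129) = #ffa381.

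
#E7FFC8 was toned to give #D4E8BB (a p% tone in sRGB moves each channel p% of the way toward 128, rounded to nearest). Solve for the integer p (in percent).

#E7FFC8 is rgb(231, 255, 200); #D4E8BB is rgb(212, 232, 187).
On the G channel (widest range): 232 ≈ 255 + (p/100)(128 − 255), so p ≈ 100×(232 − 255)/(128 − 255) = -2300/-127 = 18.11.
p = 18 reproduces all three channels after rounding.

18%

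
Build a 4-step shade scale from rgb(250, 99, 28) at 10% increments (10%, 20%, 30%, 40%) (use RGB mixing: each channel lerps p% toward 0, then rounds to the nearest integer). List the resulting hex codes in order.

#e15919, #c84f16, #af4514, #963b11

10%: (250 − 25 = 225→225, 99 − 9.9 = 89.1→89, 28 − 2.8 = 25.2→25) → #e15919
20%: (250 − 50 = 200→200, 99 − 19.8 = 79.2→79, 28 − 5.6 = 22.4→22) → #c84f16
30%: (250 − 75 = 175→175, 99 − 29.7 = 69.3→69, 28 − 8.4 = 19.6→20) → #af4514
40%: (250 − 100 = 150→150, 99 − 39.6 = 59.4→59, 28 − 11.2 = 16.8→17) → #963b11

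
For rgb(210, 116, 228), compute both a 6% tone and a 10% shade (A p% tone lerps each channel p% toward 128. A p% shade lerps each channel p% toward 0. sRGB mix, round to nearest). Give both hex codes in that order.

#cd75de, #bd68cd

6% tone:
  R: 210 + 0.06×(128−210) = 210 − 4.92 = 205.08 → 205
  G: 116 + 0.06×(128−116) = 116 + 0.72 = 116.72 → 117
  B: 228 − 6 = 222 → 222
  → #cd75de
10% shade:
  R: 210 + 0.1×(0−210) = 210 − 21 = 189 → 189
  G: 116 + 0.1×(0−116) = 116 − 11.6 = 104.4 → 104
  B: 228 − 22.8 = 205.2 → 205
  → #bd68cd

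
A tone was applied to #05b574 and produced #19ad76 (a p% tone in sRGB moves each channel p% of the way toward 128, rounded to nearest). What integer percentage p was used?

#05b574 is rgb(5, 181, 116); #19ad76 is rgb(25, 173, 118).
On the R channel (widest range): 25 ≈ 5 + (p/100)(128 − 5), so p ≈ 100×(25 − 5)/(128 − 5) = 2000/123 = 16.26.
p = 16 reproduces all three channels after rounding.

16%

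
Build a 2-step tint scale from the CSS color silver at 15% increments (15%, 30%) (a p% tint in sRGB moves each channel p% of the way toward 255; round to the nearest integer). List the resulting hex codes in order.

CSS silver is rgb(192, 192, 192).
15%: (192 + 9.45 = 201.45→201, 192 + 9.45 = 201.45→201, 192 + 9.45 = 201.45→201) → #C9C9C9
30%: (192 + 18.9 = 210.9→211, 192 + 18.9 = 210.9→211, 192 + 18.9 = 210.9→211) → #D3D3D3

#C9C9C9, #D3D3D3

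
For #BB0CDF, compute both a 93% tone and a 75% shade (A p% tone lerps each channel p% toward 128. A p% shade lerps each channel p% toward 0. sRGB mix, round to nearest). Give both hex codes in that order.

#BB0CDF is rgb(187, 12, 223).
93% tone:
  R: 187 + 0.93×(128−187) = 187 − 54.87 = 132.13 → 132
  G: 12 + 107.88 = 119.88 → 120
  B: 223 + 0.93×(128−223) = 223 − 88.35 = 134.65 → 135
  → #847887
75% shade:
  R: 187 − 140.25 = 46.75 → 47
  G: 12 + 0.75×(0−12) = 12 − 9 = 3 → 3
  B: 223 + 0.75×(0−223) = 223 − 167.25 = 55.75 → 56
  → #2F0338

#847887, #2F0338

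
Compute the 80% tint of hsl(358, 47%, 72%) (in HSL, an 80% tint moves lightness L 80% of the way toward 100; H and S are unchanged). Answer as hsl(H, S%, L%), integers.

L moves 80% from 72 toward 100: 72 + 22.4 = 94.4 → 94.
H and S are unchanged.

hsl(358, 47%, 94%)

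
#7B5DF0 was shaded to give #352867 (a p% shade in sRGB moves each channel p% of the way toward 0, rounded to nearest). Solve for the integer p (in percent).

57%

#7B5DF0 is rgb(123, 93, 240); #352867 is rgb(53, 40, 103).
On the B channel (widest range): 103 ≈ 240 + (p/100)(0 − 240), so p ≈ 100×(103 − 240)/(0 − 240) = -13700/-240 = 57.08.
p = 57 reproduces all three channels after rounding.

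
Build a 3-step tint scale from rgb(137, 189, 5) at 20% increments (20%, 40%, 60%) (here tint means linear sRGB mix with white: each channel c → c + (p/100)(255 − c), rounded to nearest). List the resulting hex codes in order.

#a1ca37, #b8d769, #d0e59b

20%: (137 + 23.6 = 160.6→161, 189 + 13.2 = 202.2→202, 5 + 50 = 55→55) → #a1ca37
40%: (137 + 47.2 = 184.2→184, 189 + 26.4 = 215.4→215, 5 + 100 = 105→105) → #b8d769
60%: (137 + 70.8 = 207.8→208, 189 + 39.6 = 228.6→229, 5 + 150 = 155→155) → #d0e59b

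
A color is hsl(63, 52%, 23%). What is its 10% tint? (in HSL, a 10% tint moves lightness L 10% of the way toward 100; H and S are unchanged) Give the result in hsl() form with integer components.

hsl(63, 52%, 31%)

L moves 10% from 23 toward 100: 23 + 7.7 = 30.7 → 31.
H and S are unchanged.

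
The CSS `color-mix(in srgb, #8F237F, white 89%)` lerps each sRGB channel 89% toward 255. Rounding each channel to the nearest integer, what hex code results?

#8F237F is rgb(143, 35, 127).
Per channel, c → c + 0.89(255 − c):
  R: 143 + 0.89×(255−143) = 143 + 99.68 = 242.68 → 243
  G: 35 + 0.89×(255−35) = 35 + 195.8 = 230.8 → 231
  B: 127 + 0.89×(255−127) = 127 + 113.92 = 240.92 → 241
rgb(243, 231, 241) = #F3E7F1.

#F3E7F1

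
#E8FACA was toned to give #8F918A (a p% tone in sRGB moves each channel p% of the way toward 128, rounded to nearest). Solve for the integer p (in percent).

86%

#E8FACA is rgb(232, 250, 202); #8F918A is rgb(143, 145, 138).
On the G channel (widest range): 145 ≈ 250 + (p/100)(128 − 250), so p ≈ 100×(145 − 250)/(128 − 250) = -10500/-122 = 86.07.
p = 86 reproduces all three channels after rounding.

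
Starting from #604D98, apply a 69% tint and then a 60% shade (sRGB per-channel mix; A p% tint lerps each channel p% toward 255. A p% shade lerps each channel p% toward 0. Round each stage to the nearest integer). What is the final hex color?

#525059

#604D98 is rgb(96, 77, 152).
A 69% tint moves each channel 69% toward 255:
  R: 96 + 0.69×(255−96) = 96 + 109.71 = 205.71 → 206
  G: 77 + 0.69×(255−77) = 77 + 122.82 = 199.82 → 200
  B: 152 + 71.07 = 223.07 → 223
After the tint: rgb(206, 200, 223) = #CEC8DF.
Per channel, c → c + 0.6(0 − c):
  R: 206 − 123.6 = 82.4 → 82
  G: 200 + 0.6×(0−200) = 200 − 120 = 80 → 80
  B: 223 − 133.8 = 89.2 → 89
rgb(82, 80, 89) = #525059.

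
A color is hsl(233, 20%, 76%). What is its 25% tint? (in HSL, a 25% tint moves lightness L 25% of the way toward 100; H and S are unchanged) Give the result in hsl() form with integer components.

hsl(233, 20%, 82%)

L moves 25% from 76 toward 100: 76 + 6 = 82 → 82.
H and S are unchanged.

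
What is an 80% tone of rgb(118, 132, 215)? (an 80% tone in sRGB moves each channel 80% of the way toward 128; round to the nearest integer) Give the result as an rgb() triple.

rgb(126, 129, 145)

Per channel, c → c + 0.8(128 − c):
  R: 118 + 8 = 126 → 126
  G: 132 + 0.8×(128−132) = 132 − 3.2 = 128.8 → 129
  B: 215 − 69.6 = 145.4 → 145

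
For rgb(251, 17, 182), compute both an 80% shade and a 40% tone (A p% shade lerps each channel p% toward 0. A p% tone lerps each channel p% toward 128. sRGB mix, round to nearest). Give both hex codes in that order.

80% shade:
  R: 251 − 200.8 = 50.2 → 50
  G: 17 + 0.8×(0−17) = 17 − 13.6 = 3.4 → 3
  B: 182 − 145.6 = 36.4 → 36
  → #320324
40% tone:
  R: 251 + 0.4×(128−251) = 251 − 49.2 = 201.8 → 202
  G: 17 + 0.4×(128−17) = 17 + 44.4 = 61.4 → 61
  B: 182 − 21.6 = 160.4 → 160
  → #CA3DA0

#320324, #CA3DA0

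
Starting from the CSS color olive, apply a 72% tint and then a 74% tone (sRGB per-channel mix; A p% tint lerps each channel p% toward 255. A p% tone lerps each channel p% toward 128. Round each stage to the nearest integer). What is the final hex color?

#98988f

CSS olive is rgb(128, 128, 0).
A 72% tint moves each channel 72% toward 255:
  R: 128 + 0.72×(255−128) = 128 + 91.44 = 219.44 → 219
  G: 128 + 0.72×(255−128) = 128 + 91.44 = 219.44 → 219
  B: 0 + 0.72×(255−0) = 0 + 183.6 = 183.6 → 184
After the tint: rgb(219, 219, 184) = #dbdbb8.
A 74% tone moves each channel 74% toward 128:
  R: 219 − 67.34 = 151.66 → 152
  G: 219 − 67.34 = 151.66 → 152
  B: 184 − 41.44 = 142.56 → 143
rgb(152, 152, 143) = #98988f.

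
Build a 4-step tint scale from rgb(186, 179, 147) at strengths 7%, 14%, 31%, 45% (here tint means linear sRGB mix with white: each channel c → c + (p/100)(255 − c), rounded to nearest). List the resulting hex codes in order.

7%: (186 + 4.83 = 190.83→191, 179 + 5.32 = 184.32→184, 147 + 7.56 = 154.56→155) → #BFB89B
14%: (186 + 9.66 = 195.66→196, 179 + 10.64 = 189.64→190, 147 + 15.12 = 162.12→162) → #C4BEA2
31%: (186 + 21.39 = 207.39→207, 179 + 23.56 = 202.56→203, 147 + 33.48 = 180.48→180) → #CFCBB4
45%: (186 + 31.05 = 217.05→217, 179 + 34.2 = 213.2→213, 147 + 48.6 = 195.6→196) → #D9D5C4

#BFB89B, #C4BEA2, #CFCBB4, #D9D5C4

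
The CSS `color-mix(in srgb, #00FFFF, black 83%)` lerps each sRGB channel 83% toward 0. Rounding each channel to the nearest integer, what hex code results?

#002B2B

#00FFFF is rgb(0, 255, 255).
An 83% shade moves each channel 83% toward 0:
  R: 0 + 0.83×(0−0) = 0 + 0 = 0 → 0
  G: 255 − 211.65 = 43.35 → 43
  B: 255 + 0.83×(0−255) = 255 − 211.65 = 43.35 → 43
rgb(0, 43, 43) = #002B2B.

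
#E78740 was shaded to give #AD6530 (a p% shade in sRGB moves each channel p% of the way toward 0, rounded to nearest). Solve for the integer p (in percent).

#E78740 is rgb(231, 135, 64); #AD6530 is rgb(173, 101, 48).
On the R channel (widest range): 173 ≈ 231 + (p/100)(0 − 231), so p ≈ 100×(173 − 231)/(0 − 231) = -5800/-231 = 25.11.
p = 25 reproduces all three channels after rounding.

25%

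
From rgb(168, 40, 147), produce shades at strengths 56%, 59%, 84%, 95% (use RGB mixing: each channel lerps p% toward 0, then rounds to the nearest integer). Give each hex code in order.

#4a1241, #45103c, #1b0618, #080207

56%: (168 − 94.08 = 73.92→74, 40 − 22.4 = 17.6→18, 147 − 82.32 = 64.68→65) → #4a1241
59%: (168 − 99.12 = 68.88→69, 40 − 23.6 = 16.4→16, 147 − 86.73 = 60.27→60) → #45103c
84%: (168 − 141.12 = 26.88→27, 40 − 33.6 = 6.4→6, 147 − 123.48 = 23.52→24) → #1b0618
95%: (168 − 159.6 = 8.4→8, 40 − 38 = 2→2, 147 − 139.65 = 7.35→7) → #080207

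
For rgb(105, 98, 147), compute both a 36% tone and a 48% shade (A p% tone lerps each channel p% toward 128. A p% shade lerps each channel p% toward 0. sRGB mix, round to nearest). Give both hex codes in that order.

#716D8C, #37334C

36% tone:
  R: 105 + 8.28 = 113.28 → 113
  G: 98 + 0.36×(128−98) = 98 + 10.8 = 108.8 → 109
  B: 147 + 0.36×(128−147) = 147 − 6.84 = 140.16 → 140
  → #716D8C
48% shade:
  R: 105 − 50.4 = 54.6 → 55
  G: 98 + 0.48×(0−98) = 98 − 47.04 = 50.96 → 51
  B: 147 + 0.48×(0−147) = 147 − 70.56 = 76.44 → 76
  → #37334C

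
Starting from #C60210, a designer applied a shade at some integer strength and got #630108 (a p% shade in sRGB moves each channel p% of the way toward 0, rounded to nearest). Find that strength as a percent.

#C60210 is rgb(198, 2, 16); #630108 is rgb(99, 1, 8).
On the R channel (widest range): 99 ≈ 198 + (p/100)(0 − 198), so p ≈ 100×(99 − 198)/(0 − 198) = -9900/-198 = 50.00.
p = 50 reproduces all three channels after rounding.

50%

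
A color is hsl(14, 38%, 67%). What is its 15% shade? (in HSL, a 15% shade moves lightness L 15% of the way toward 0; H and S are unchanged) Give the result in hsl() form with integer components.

hsl(14, 38%, 57%)

L moves 15% from 67 toward 0: 67 − 10.05 = 56.95 → 57.
H and S are unchanged.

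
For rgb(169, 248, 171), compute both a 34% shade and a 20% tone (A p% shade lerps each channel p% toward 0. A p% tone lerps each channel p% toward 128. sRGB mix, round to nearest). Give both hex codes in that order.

#70A471, #A1E0A2

34% shade:
  R: 169 + 0.34×(0−169) = 169 − 57.46 = 111.54 → 112
  G: 248 − 84.32 = 163.68 → 164
  B: 171 + 0.34×(0−171) = 171 − 58.14 = 112.86 → 113
  → #70A471
20% tone:
  R: 169 − 8.2 = 160.8 → 161
  G: 248 + 0.2×(128−248) = 248 − 24 = 224 → 224
  B: 171 + 0.2×(128−171) = 171 − 8.6 = 162.4 → 162
  → #A1E0A2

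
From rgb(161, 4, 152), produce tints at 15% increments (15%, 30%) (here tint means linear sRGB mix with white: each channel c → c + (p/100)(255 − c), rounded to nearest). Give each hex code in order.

#AF2AA7, #BD4FB7

15%: (161 + 14.1 = 175.1→175, 4 + 37.65 = 41.65→42, 152 + 15.45 = 167.45→167) → #AF2AA7
30%: (161 + 28.2 = 189.2→189, 4 + 75.3 = 79.3→79, 152 + 30.9 = 182.9→183) → #BD4FB7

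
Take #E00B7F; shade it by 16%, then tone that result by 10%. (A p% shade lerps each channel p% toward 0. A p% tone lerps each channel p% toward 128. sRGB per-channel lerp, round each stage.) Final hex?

#B6156D

#E00B7F is rgb(224, 11, 127).
A 16% shade moves each channel 16% toward 0:
  R: 224 − 35.84 = 188.16 → 188
  G: 11 + 0.16×(0−11) = 11 − 1.76 = 9.24 → 9
  B: 127 − 20.32 = 106.68 → 107
After the shade: rgb(188, 9, 107) = #BC096B.
A 10% tone moves each channel 10% toward 128:
  R: 188 − 6 = 182 → 182
  G: 9 + 0.1×(128−9) = 9 + 11.9 = 20.9 → 21
  B: 107 + 2.1 = 109.1 → 109
rgb(182, 21, 109) = #B6156D.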